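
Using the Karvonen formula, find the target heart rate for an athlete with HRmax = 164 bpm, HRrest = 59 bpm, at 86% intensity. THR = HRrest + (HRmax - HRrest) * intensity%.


HRR = 164 - 59 = 105
THR = 59 + 105 * 0.86
= 59 + 90.3
= 149.3 bpm

149.3 bpm


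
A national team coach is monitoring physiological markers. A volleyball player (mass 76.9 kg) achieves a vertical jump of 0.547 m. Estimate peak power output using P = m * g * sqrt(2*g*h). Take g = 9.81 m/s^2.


2 * g * h = 2 * 9.81 * 0.547 = 10.73214
sqrt(10.73214) = 3.275995 m/s
P = 76.9 * 9.81 * 3.275995 = 2471.37 W

2471.37 W


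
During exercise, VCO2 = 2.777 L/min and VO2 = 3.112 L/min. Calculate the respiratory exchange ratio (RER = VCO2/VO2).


RER = VCO2 / VO2
= 2.777 / 3.112
= 0.8924

0.8924


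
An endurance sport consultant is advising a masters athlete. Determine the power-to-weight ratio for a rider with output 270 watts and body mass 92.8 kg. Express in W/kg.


P/W = 270 / 92.8 = 2.909 W/kg

2.909 W/kg


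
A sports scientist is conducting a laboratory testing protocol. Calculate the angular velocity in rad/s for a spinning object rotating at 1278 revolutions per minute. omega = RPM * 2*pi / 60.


omega = RPM * 2*pi / 60
= 1278 * 6.28318531 / 60
= 133.832 rad/s

133.832 rad/s


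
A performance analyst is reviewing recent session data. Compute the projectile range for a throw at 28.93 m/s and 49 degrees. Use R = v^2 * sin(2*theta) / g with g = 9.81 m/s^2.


Two times the angle = 98 degrees
sin(98) = 0.990268
R = 836.9449 * 0.990268 / 9.81 = 84.485 m

84.485 m


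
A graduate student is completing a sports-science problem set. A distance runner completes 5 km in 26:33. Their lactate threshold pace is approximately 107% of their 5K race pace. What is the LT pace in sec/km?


Convert to seconds: 26 min 33 s = 1593 s
Pace per km = 1593 / 5 = 318.6 s/km
LT pace = 318.6 * 1.07 = 340.9 s/km

340.9 s/km


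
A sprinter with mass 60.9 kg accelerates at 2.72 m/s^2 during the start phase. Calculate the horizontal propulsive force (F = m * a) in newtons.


F = m * a
= 60.9 * 2.72
= 165.65 N

165.65 N


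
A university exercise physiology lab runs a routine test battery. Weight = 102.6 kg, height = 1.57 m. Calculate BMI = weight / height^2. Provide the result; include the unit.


height^2 = 1.57^2 = 2.4649
BMI = 102.6 / 2.4649 = 41.62 kg/m^2

41.62 kg/m^2


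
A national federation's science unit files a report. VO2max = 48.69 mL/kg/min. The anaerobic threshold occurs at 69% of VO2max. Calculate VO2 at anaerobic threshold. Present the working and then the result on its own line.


AT fraction = 69 / 100 = 0.69
AT VO2 = 48.69 * 0.69
= 33.6 mL/kg/min

33.6 mL/kg/min


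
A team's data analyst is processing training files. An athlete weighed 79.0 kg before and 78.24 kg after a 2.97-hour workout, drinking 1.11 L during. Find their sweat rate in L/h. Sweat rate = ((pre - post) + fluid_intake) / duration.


Body mass change = 0.76 kg
Total sweat loss = 0.76 + 1.11 = 1.87 L
Rate = 1.87 / 2.97 = 0.63 L/h

0.63 L/h


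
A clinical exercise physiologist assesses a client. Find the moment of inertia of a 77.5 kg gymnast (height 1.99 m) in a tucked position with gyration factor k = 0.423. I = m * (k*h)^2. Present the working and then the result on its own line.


Radius of gyration = 0.423 * 1.99 = 0.84177 m
I = 77.5 * 0.84177^2
= 77.5 * 0.708577
= 54.915 kg*m^2

54.915 kg*m^2


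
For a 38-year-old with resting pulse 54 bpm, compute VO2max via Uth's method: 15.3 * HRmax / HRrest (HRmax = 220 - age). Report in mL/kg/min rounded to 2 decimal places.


Step 1: HRmax = 220 - 38 = 182 bpm
Step 2: Ratio = 182 / 54 = 3.3704
Step 3: VO2max = 15.3 * 3.3704 = 51.57 mL/kg/min

51.57 mL/kg/min


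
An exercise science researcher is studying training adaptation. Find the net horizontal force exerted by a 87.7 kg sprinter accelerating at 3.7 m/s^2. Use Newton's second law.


Newton's second law: F = m * a
F = 87.7 * 3.7 = 324.49 N

324.49 N


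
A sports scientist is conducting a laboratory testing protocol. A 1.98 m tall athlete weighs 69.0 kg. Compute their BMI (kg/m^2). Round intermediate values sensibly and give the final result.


height^2 = 3.9204 m^2
BMI = 69.0 / 3.9204 = 17.6 kg/m^2

17.6 kg/m^2


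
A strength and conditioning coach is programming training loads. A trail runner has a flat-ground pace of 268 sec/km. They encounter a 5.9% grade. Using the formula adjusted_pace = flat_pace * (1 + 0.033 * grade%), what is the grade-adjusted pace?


Grade factor = 1 + 0.033 * 5.9 = 1.1947
Adjusted = 268 * 1.1947 = 320.18 sec/km

320.18 s/km


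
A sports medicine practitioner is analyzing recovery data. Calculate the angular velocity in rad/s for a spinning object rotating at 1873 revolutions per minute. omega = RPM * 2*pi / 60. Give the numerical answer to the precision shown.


omega = RPM * 2*pi / 60
= 1873 * 6.28318531 / 60
= 196.14 rad/s

196.14 rad/s


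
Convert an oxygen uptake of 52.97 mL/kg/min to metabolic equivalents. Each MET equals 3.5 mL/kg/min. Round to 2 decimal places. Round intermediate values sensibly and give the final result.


One MET = 3.5 mL/kg/min
Number of METs = 52.97 / 3.5
= 15.13 METs

15.13 METs


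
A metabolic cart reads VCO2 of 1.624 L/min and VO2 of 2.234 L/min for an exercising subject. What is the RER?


RER = VCO2 / VO2 = 1.624 / 2.234 = 0.7269

0.7269


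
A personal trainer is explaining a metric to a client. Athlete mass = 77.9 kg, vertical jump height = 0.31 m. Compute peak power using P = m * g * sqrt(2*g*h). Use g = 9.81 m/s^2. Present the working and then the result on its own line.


sqrt(2 * 9.81 * 0.31) = sqrt(6.0822) = 2.466212 m/s
P = 77.9 * 9.81 * 2.466212
= 1884.68 W

1884.68 W


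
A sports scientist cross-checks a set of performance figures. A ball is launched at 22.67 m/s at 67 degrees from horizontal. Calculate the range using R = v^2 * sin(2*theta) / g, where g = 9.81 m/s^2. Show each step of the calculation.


sin(2 * 67) = sin(134) = 0.71934
v^2 = 22.67^2 = 513.9289
R = 513.9289 * 0.71934 / 9.81
= 37.685 m

37.685 m


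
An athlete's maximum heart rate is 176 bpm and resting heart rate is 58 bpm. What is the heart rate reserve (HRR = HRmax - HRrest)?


HRR = HRmax - HRrest
= 176 - 58
= 118 bpm

118 bpm


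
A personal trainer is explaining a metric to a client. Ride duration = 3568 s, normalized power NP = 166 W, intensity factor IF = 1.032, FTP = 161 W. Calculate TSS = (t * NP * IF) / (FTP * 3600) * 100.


Numerator = 3568 * 166 * 1.032 = 611241.216
Denominator = 161 * 3600 = 579600
TSS = 611241.216 / 579600 * 100
= 105.46

105.46 TSS


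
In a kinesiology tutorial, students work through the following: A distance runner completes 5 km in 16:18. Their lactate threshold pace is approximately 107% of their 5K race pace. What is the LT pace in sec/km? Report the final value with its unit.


Convert to seconds: 16 min 18 s = 978 s
Pace per km = 978 / 5 = 195.6 s/km
LT pace = 195.6 * 1.07 = 209.29 s/km

209.29 s/km


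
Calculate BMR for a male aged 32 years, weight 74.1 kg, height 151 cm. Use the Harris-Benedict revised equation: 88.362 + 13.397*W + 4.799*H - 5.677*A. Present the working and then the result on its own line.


Substituting values:
W term = 13.397 * 74.1 = 992.7177
H term = 4.799 * 151 = 724.649
A term = 5.677 * 32 = 181.664
BMR = 1624.06 kcal/day

1624.06 kcal/day


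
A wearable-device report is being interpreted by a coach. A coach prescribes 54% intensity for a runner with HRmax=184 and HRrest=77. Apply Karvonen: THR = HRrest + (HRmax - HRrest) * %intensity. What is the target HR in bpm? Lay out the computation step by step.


Heart rate reserve = 184 - 77 = 107
Intensity fraction = 54 / 100 = 0.54
THR = 77 + 107 * 0.54 = 134.78 bpm

134.78 bpm


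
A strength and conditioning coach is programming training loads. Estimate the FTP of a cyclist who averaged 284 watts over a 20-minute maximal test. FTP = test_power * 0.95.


FTP = 284 * 0.95 = 269.8 W

269.8 W


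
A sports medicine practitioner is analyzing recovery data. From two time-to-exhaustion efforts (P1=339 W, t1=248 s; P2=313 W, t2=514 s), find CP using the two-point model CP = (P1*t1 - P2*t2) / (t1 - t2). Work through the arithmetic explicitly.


Work in trial 1 = 84072 J
Work in trial 2 = 160882 J
Delta work = -76810 J
Delta time = -266 s
CP = -76810 / -266 = 288.76 W

288.76 W


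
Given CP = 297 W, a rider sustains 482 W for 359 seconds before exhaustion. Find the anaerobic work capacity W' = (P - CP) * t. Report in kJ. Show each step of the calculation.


Excess power = 482 - 297 = 185 W
Work above CP = 185 * 359 = 66415 J
W' = 66.415 kJ

66.415 kJ


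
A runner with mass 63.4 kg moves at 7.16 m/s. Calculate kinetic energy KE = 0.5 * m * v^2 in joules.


v^2 = 7.16^2 = 51.2656
KE = 0.5 * 63.4 * 51.2656
= 1625.12 J

1625.12 J


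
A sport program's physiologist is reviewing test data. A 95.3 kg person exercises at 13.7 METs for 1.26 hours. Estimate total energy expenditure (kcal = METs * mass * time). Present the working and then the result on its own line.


Energy = METs * mass(kg) * time(h)
= 13.7 * 95.3 * 1.26
= 1645.07 kcal

1645.07 kcal


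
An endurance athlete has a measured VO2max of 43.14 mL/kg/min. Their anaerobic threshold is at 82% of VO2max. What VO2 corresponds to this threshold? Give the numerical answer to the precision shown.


Anaerobic threshold VO2 = VO2max * 82%
= 43.14 * 0.82
= 35.37 mL/kg/min

35.37 mL/kg/min


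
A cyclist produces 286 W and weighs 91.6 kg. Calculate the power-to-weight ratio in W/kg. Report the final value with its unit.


P/W = power / mass
= 286 / 91.6
= 3.122 W/kg

3.122 W/kg


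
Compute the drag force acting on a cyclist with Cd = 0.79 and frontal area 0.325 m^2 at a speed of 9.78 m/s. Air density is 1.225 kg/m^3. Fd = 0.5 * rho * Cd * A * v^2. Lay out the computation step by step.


Step 1: v^2 = 95.6484
Step 2: Fd = 0.5 * 1.225 * 0.79 * 0.325 * 95.6484
= 15.042 N

15.042 N


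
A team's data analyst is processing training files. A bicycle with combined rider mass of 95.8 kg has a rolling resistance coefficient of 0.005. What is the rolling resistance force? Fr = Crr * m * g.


Fr = 0.005 * 95.8 * 9.81
= 0.479 * 9.81
= 4.699 N

4.699 N


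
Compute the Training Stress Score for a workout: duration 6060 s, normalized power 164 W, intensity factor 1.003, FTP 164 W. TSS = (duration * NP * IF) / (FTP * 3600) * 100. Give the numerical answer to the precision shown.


Product = 6060 * 164 * 1.003 = 996821.52
Base = 164 * 3600 = 590400
TSS = 996821.52 / 590400 * 100 = 168.84

168.84 TSS


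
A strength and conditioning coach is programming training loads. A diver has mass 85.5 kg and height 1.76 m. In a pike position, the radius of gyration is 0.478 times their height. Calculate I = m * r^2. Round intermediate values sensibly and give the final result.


r = 0.478 * 1.76 = 0.84128 m
I = m * r^2 = 85.5 * 0.707752 = 60.513 kg*m^2

60.513 kg*m^2


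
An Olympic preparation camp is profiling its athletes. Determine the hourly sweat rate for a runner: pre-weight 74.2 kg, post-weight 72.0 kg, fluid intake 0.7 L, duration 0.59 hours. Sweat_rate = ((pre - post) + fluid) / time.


Mass lost = 74.2 - 72.0 = 2.2 kg
Add fluid consumed: 2.2 + 0.7 = 2.9 L total sweat
Sweat rate = 2.9 / 0.59 = 4.915 L/h

4.915 L/h


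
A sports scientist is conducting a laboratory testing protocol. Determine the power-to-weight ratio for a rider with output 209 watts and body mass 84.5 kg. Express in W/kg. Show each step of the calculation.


P/W = 209 / 84.5 = 2.473 W/kg

2.473 W/kg


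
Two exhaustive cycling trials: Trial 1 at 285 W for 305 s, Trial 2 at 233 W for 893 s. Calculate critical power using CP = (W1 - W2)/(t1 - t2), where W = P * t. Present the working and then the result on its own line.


W1 = 285 * 305 = 86925 J
W2 = 233 * 893 = 208069 J
CP = (86925 - 208069) / (305 - 893)
= -121144 / -588
= 206.03 W

206.03 W


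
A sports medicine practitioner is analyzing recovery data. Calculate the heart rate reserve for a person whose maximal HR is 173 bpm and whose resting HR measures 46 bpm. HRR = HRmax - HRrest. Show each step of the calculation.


HRmax = 173 bpm
HRrest = 46 bpm
HRR = 173 - 46 = 127 bpm

127 bpm


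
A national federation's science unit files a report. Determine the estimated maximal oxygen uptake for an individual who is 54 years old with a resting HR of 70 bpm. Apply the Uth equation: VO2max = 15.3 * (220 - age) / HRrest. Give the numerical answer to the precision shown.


HRmax = 220 - 54 = 166
VO2max = 15.3 * (166 / 70)
= 15.3 * 2.3714
= 36.28 mL/kg/min

36.28 mL/kg/min


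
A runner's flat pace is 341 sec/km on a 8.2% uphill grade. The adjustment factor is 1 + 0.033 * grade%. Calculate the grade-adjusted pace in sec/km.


Factor = 1 + 0.033 * 8.2 = 1.2706
Adjusted pace = 341 * 1.2706
= 433.27 sec/km

433.27 s/km


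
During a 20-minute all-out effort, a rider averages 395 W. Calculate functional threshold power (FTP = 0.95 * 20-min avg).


FTP = 0.95 * 395
= 375.25 W

375.25 W


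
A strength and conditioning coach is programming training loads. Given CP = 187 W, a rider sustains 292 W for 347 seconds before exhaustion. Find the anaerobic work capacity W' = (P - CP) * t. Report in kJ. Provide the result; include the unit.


Excess power = 292 - 187 = 105 W
Work above CP = 105 * 347 = 36435 J
W' = 36.435 kJ

36.435 kJ


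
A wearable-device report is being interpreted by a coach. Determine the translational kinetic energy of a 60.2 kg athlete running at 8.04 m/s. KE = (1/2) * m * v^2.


KE = 0.5 * m * v^2
= 0.5 * 60.2 * 8.04^2
= 0.5 * 60.2 * 64.6416
= 1945.71 J

1945.71 J


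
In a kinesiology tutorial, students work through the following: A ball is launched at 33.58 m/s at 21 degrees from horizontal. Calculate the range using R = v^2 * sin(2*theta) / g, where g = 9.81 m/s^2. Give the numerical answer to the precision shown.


sin(2 * 21) = sin(42) = 0.669131
v^2 = 33.58^2 = 1127.6164
R = 1127.6164 * 0.669131 / 9.81
= 76.914 m

76.914 m


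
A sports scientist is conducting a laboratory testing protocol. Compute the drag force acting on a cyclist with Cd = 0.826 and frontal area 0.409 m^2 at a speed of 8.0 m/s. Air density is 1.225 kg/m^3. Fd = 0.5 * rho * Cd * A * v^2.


Step 1: v^2 = 64.0
Step 2: Fd = 0.5 * 1.225 * 0.826 * 0.409 * 64.0
= 13.243 N

13.243 N


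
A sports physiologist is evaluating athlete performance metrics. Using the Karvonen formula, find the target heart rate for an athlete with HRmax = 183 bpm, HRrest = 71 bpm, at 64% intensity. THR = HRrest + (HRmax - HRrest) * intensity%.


HRR = 183 - 71 = 112
THR = 71 + 112 * 0.64
= 71 + 71.68
= 142.68 bpm

142.68 bpm


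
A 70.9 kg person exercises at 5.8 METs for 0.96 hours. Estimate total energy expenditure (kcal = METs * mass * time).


Energy = METs * mass(kg) * time(h)
= 5.8 * 70.9 * 0.96
= 394.77 kcal

394.77 kcal


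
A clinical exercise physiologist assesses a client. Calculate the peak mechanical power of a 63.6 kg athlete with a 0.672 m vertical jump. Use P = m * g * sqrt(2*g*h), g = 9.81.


First, sqrt(2gh) = sqrt(2 * 9.81 * 0.672)
= sqrt(13.18464) = 3.631066 m/s
Power = 63.6 * 9.81 * 3.631066 = 2265.48 W

2265.48 W


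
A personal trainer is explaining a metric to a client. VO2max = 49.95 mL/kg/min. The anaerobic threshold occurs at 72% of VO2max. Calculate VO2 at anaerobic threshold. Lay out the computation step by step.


AT fraction = 72 / 100 = 0.72
AT VO2 = 49.95 * 0.72
= 35.96 mL/kg/min

35.96 mL/kg/min


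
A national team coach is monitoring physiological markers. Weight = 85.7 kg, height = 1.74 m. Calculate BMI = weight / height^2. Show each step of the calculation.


height^2 = 1.74^2 = 3.0276
BMI = 85.7 / 3.0276 = 28.31 kg/m^2

28.31 kg/m^2


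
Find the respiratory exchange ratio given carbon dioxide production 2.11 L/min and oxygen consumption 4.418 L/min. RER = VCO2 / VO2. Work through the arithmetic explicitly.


VCO2 = 2.11 L/min
VO2 = 4.418 L/min
RER = 2.11 / 4.418 = 0.4776

0.4776


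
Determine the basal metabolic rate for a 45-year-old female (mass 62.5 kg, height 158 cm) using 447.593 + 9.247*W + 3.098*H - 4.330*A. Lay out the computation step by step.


BMR = 447.593 + 9.247*62.5 + 3.098*158 - 4.330*45
= 1320.16 kcal/day

1320.16 kcal/day


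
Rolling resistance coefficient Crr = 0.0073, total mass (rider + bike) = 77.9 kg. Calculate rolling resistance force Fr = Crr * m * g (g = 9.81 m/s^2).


Fr = Crr * m * g
= 0.0073 * 77.9 * 9.81
= 5.579 N

5.579 N


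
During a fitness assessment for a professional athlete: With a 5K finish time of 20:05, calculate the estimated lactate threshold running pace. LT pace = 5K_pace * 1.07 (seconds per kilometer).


Race duration = 1205 s for 5 km
Average pace = 1205 / 5 = 241.0 s/km
LT pace = 241.0 * 1.07
= 257.87 s/km

257.87 s/km


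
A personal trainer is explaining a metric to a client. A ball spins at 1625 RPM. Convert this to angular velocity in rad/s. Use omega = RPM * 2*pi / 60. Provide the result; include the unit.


omega = 1625 * 2 * pi / 60
= 1625 * 6.28318531 / 60
= 10210.176 / 60
= 170.17 rad/s

170.17 rad/s


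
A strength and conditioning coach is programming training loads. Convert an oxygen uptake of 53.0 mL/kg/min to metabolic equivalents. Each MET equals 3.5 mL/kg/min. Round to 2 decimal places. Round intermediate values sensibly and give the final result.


One MET = 3.5 mL/kg/min
Number of METs = 53.0 / 3.5
= 15.14 METs

15.14 METs


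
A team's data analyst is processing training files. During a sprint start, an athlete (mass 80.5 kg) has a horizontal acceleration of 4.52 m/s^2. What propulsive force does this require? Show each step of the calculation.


Propulsive force = mass * acceleration
= 80.5 kg * 4.52 m/s^2
= 363.86 N

363.86 N


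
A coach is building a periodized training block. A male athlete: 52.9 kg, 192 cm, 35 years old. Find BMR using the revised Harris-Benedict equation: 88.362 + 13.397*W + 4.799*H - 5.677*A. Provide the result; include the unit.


Intercept = 88.362
Weight contribution = 13.397 * 52.9 = 708.7013
Height contribution = 4.799 * 192 = 921.408
Age contribution = 5.677 * 35 = 198.695
BMR = 88.362 + 708.7013 + 921.408 - 198.695
= 1519.78 kcal/day

1519.78 kcal/day


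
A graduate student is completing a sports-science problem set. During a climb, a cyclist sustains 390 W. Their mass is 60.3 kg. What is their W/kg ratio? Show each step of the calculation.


Power-to-weight = 390 W / 60.3 kg
= 6.468 W/kg

6.468 W/kg


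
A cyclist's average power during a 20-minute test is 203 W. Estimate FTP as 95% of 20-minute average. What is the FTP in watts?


FTP = 20-min power * 0.95
= 203 * 0.95
= 192.85 W

192.85 W


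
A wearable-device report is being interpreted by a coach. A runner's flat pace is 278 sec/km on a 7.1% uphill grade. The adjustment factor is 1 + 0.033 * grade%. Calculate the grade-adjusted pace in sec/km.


Factor = 1 + 0.033 * 7.1 = 1.2343
Adjusted pace = 278 * 1.2343
= 343.14 sec/km

343.14 s/km


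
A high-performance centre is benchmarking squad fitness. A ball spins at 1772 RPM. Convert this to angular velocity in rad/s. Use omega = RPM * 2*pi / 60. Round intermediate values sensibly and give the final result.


omega = 1772 * 2 * pi / 60
= 1772 * 6.28318531 / 60
= 11133.804 / 60
= 185.563 rad/s

185.563 rad/s


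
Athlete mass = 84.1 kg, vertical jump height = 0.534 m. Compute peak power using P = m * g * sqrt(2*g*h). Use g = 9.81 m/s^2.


sqrt(2 * 9.81 * 0.534) = sqrt(10.47708) = 3.236832 m/s
P = 84.1 * 9.81 * 3.236832
= 2670.45 W

2670.45 W


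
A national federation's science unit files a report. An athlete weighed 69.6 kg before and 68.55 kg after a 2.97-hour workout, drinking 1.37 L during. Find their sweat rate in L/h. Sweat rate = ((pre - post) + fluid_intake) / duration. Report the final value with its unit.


Body mass change = 1.05 kg
Total sweat loss = 1.05 + 1.37 = 2.42 L
Rate = 2.42 / 2.97 = 0.815 L/h

0.815 L/h


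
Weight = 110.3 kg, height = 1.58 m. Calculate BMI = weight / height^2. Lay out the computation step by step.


height^2 = 1.58^2 = 2.4964
BMI = 110.3 / 2.4964 = 44.18 kg/m^2

44.18 kg/m^2


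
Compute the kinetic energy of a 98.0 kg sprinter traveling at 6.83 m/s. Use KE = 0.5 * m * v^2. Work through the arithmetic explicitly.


Velocity squared = 46.6489
KE = 0.5 * 98.0 * 46.6489 = 2285.8 J

2285.8 J


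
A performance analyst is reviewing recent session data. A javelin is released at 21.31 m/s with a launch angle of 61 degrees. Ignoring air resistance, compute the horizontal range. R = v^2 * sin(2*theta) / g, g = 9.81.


Launch speed squared = 454.1161
sin(2 * 61 deg) = 0.848048
Range = 454.1161 * 0.848048 / 9.81
= 39.257 m

39.257 m


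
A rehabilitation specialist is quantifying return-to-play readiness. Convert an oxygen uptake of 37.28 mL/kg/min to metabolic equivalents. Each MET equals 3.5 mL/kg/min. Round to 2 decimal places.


One MET = 3.5 mL/kg/min
Number of METs = 37.28 / 3.5
= 10.65 METs

10.65 METs


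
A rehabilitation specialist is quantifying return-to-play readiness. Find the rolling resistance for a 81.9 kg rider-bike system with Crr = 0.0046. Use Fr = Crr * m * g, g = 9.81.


m * g = 81.9 * 9.81 = 803.439 N
Fr = 0.0046 * 803.439 = 3.696 N

3.696 N


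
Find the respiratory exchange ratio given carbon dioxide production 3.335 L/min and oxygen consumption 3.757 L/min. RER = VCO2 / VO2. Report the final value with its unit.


VCO2 = 3.335 L/min
VO2 = 3.757 L/min
RER = 3.335 / 3.757 = 0.8877

0.8877


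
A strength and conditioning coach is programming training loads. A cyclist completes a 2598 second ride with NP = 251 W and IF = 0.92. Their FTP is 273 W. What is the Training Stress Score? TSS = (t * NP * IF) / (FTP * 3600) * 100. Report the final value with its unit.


t * NP * IF = 2598 * 251 * 0.92 = 599930.16
FTP * 3600 = 982800
TSS = (599930.16 / 982800) * 100 = 61.04

61.04 TSS


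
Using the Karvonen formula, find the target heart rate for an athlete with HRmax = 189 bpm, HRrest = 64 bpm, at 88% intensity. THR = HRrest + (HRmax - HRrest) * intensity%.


HRR = 189 - 64 = 125
THR = 64 + 125 * 0.88
= 64 + 110.0
= 174.0 bpm

174.0 bpm


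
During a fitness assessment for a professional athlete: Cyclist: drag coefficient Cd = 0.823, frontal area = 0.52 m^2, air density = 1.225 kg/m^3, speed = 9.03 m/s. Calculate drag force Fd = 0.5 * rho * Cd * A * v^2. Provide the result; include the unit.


v^2 = 9.03^2 = 81.5409
Fd = 0.5 * 1.225 * 0.823 * 0.52 * 81.5409
= 21.374 N

21.374 N


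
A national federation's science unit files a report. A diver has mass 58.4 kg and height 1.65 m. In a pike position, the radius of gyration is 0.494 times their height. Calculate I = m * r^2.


r = 0.494 * 1.65 = 0.8151 m
I = m * r^2 = 58.4 * 0.664388 = 38.8 kg*m^2

38.8 kg*m^2


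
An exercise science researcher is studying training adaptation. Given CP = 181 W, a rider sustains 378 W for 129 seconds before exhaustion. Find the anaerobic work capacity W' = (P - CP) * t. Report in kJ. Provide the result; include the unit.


Excess power = 378 - 181 = 197 W
Work above CP = 197 * 129 = 25413 J
W' = 25.413 kJ

25.413 kJ


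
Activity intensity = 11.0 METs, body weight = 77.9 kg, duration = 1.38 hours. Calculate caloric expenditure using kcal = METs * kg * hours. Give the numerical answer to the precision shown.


kcal = 11.0 * 77.9 * 1.38
= 856.9 * 1.38
= 1182.52 kcal

1182.52 kcal


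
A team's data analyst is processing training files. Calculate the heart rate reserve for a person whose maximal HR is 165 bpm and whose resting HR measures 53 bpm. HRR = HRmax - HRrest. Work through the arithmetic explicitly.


HRmax = 165 bpm
HRrest = 53 bpm
HRR = 165 - 53 = 112 bpm

112 bpm


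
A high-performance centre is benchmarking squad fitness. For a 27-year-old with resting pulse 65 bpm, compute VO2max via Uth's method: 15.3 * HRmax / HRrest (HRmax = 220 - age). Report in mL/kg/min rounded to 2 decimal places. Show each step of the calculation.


Step 1: HRmax = 220 - 27 = 193 bpm
Step 2: Ratio = 193 / 65 = 2.9692
Step 3: VO2max = 15.3 * 2.9692 = 45.43 mL/kg/min

45.43 mL/kg/min


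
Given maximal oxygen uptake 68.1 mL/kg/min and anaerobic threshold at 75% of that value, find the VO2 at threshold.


Percentage as decimal = 0.75
VO2 at AT = 68.1 * 0.75 = 51.08 mL/kg/min

51.08 mL/kg/min


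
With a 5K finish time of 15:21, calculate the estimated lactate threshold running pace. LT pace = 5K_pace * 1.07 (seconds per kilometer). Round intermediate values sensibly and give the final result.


Race duration = 921 s for 5 km
Average pace = 921 / 5 = 184.2 s/km
LT pace = 184.2 * 1.07
= 197.09 s/km

197.09 s/km


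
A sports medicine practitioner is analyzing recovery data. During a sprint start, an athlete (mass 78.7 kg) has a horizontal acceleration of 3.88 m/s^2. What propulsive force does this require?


Propulsive force = mass * acceleration
= 78.7 kg * 3.88 m/s^2
= 305.36 N

305.36 N


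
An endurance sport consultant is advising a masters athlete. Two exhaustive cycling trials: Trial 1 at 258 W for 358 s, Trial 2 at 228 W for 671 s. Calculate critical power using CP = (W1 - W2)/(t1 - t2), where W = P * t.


W1 = 258 * 358 = 92364 J
W2 = 228 * 671 = 152988 J
CP = (92364 - 152988) / (358 - 671)
= -60624 / -313
= 193.69 W

193.69 W


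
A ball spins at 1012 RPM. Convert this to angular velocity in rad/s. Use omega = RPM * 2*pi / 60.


omega = 1012 * 2 * pi / 60
= 1012 * 6.28318531 / 60
= 6358.584 / 60
= 105.976 rad/s

105.976 rad/s


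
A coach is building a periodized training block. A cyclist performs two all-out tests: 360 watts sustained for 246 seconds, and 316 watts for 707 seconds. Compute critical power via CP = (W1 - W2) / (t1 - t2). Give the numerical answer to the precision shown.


W1 = P1 * t1 = 360 * 246 = 88560 J
W2 = P2 * t2 = 316 * 707 = 223412 J
CP = (88560 - 223412) / (246 - 707)
= 292.52 W

292.52 W


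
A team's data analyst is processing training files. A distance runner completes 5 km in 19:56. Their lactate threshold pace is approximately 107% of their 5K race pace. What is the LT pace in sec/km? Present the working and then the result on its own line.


Convert to seconds: 19 min 56 s = 1196 s
Pace per km = 1196 / 5 = 239.2 s/km
LT pace = 239.2 * 1.07 = 255.94 s/km

255.94 s/km


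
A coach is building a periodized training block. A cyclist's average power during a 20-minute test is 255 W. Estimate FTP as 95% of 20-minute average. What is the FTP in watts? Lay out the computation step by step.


FTP = 20-min power * 0.95
= 255 * 0.95
= 242.25 W

242.25 W


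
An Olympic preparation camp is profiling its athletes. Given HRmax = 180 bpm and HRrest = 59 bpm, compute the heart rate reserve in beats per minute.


Heart rate reserve = maximum HR minus resting HR
HRR = 180 - 59 = 121 bpm

121 bpm


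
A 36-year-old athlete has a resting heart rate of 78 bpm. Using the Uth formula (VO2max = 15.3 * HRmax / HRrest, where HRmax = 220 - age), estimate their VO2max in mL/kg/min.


HRmax = 220 - 36 = 184 bpm
Ratio = HRmax / HRrest = 184 / 78 = 2.359
VO2max = 15.3 * 2.359 = 36.09 mL/kg/min

36.09 mL/kg/min


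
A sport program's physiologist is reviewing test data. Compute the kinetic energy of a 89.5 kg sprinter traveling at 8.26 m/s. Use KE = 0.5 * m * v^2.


Velocity squared = 68.2276
KE = 0.5 * 89.5 * 68.2276 = 3053.19 J

3053.19 J


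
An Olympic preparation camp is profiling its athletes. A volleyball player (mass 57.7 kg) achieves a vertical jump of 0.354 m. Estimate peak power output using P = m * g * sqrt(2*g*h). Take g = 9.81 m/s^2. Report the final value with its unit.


2 * g * h = 2 * 9.81 * 0.354 = 6.94548
sqrt(6.94548) = 2.635428 m/s
P = 57.7 * 9.81 * 2.635428 = 1491.75 W

1491.75 W


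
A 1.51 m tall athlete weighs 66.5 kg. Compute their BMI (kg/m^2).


height^2 = 2.2801 m^2
BMI = 66.5 / 2.2801 = 29.17 kg/m^2

29.17 kg/m^2


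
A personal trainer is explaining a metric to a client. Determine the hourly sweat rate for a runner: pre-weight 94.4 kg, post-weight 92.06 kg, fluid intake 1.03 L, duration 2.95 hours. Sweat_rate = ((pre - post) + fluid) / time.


Mass lost = 94.4 - 92.06 = 2.34 kg
Add fluid consumed: 2.34 + 1.03 = 3.37 L total sweat
Sweat rate = 3.37 / 2.95 = 1.142 L/h

1.142 L/h


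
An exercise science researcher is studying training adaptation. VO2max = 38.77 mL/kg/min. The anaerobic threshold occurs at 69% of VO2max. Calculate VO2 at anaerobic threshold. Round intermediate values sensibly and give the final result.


AT fraction = 69 / 100 = 0.69
AT VO2 = 38.77 * 0.69
= 26.75 mL/kg/min

26.75 mL/kg/min


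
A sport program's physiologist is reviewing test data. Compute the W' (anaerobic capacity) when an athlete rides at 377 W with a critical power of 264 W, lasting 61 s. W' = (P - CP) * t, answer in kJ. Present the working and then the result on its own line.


Above-CP power = 113 W
Duration = 61 s
W' = 113 * 61 = 6893 J
Convert: 6893 / 1000 = 6.893 kJ

6.893 kJ


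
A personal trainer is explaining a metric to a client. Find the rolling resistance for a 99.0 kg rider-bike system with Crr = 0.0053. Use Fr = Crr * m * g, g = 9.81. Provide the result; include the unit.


m * g = 99.0 * 9.81 = 971.19 N
Fr = 0.0053 * 971.19 = 5.147 N

5.147 N


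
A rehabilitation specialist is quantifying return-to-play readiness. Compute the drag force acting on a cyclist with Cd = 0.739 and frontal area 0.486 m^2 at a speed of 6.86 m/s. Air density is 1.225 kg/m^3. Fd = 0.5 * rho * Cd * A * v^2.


Step 1: v^2 = 47.0596
Step 2: Fd = 0.5 * 1.225 * 0.739 * 0.486 * 47.0596
= 10.352 N

10.352 N


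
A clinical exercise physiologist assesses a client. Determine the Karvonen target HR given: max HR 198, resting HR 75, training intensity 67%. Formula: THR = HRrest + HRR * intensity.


HRR = HRmax - HRrest = 198 - 75 = 123
THR = 75 + 123 * 0.67
= 157.41 bpm

157.41 bpm


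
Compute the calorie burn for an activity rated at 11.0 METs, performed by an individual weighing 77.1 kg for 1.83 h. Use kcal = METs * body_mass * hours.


Product of METs and mass = 11.0 * 77.1 = 848.1
Total kcal = 848.1 * 1.83 = 1552.02 kcal

1552.02 kcal


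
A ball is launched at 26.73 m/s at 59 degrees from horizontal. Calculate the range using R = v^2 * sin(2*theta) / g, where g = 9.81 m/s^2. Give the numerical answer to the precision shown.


sin(2 * 59) = sin(118) = 0.882948
v^2 = 26.73^2 = 714.4929
R = 714.4929 * 0.882948 / 9.81
= 64.308 m

64.308 m


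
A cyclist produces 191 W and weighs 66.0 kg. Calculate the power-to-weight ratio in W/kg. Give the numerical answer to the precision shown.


P/W = power / mass
= 191 / 66.0
= 2.894 W/kg

2.894 W/kg


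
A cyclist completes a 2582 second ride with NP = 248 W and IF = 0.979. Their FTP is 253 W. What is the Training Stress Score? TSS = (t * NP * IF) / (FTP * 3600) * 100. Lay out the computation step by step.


t * NP * IF = 2582 * 248 * 0.979 = 626888.944
FTP * 3600 = 910800
TSS = (626888.944 / 910800) * 100 = 68.83

68.83 TSS


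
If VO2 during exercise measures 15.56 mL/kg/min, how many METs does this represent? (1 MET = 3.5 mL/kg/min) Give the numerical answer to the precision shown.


METs = VO2 / 3.5 = 15.56 / 3.5 = 4.45

4.45 METs


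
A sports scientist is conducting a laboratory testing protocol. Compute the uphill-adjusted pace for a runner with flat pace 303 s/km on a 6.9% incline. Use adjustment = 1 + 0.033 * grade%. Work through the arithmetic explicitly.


Adjustment factor = 1 + 0.033 * 6.9 = 1.2277
Grade-adjusted pace = 303 * 1.2277 = 371.99 s/km

371.99 s/km


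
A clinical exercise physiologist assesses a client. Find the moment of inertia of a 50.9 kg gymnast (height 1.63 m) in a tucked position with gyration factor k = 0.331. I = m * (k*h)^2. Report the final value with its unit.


Radius of gyration = 0.331 * 1.63 = 0.53953 m
I = 50.9 * 0.53953^2
= 50.9 * 0.291093
= 14.817 kg*m^2

14.817 kg*m^2


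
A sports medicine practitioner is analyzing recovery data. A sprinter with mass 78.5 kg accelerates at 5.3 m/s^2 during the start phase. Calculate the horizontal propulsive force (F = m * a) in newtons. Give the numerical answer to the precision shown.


F = m * a
= 78.5 * 5.3
= 416.05 N

416.05 N


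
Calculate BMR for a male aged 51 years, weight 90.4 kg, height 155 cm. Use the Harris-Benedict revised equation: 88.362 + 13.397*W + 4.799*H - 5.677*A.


Substituting values:
W term = 13.397 * 90.4 = 1211.0888
H term = 4.799 * 155 = 743.845
A term = 5.677 * 51 = 289.527
BMR = 1753.77 kcal/day

1753.77 kcal/day


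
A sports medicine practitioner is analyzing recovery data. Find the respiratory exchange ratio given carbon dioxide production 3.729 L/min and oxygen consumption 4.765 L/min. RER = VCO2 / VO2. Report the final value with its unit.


VCO2 = 3.729 L/min
VO2 = 4.765 L/min
RER = 3.729 / 4.765 = 0.7826

0.7826


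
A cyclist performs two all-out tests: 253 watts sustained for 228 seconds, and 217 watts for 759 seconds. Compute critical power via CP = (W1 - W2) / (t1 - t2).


W1 = P1 * t1 = 253 * 228 = 57684 J
W2 = P2 * t2 = 217 * 759 = 164703 J
CP = (57684 - 164703) / (228 - 759)
= 201.54 W

201.54 W


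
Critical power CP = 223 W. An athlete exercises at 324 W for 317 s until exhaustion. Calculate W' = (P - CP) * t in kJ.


P - CP = 324 - 223 = 101 W
W' = 101 * 317 = 32017 J
= 32017 / 1000 = 32.017 kJ

32.017 kJ


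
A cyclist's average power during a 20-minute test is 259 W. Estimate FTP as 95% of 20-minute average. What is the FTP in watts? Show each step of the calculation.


FTP = 20-min power * 0.95
= 259 * 0.95
= 246.05 W

246.05 W


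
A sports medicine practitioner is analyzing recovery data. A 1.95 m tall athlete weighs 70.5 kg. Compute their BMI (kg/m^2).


height^2 = 3.8025 m^2
BMI = 70.5 / 3.8025 = 18.54 kg/m^2

18.54 kg/m^2


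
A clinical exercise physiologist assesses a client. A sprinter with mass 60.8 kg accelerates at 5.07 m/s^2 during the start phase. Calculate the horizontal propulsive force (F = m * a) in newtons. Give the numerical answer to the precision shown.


F = m * a
= 60.8 * 5.07
= 308.26 N

308.26 N


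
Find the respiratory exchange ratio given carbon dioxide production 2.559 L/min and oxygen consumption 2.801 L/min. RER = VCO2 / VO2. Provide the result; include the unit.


VCO2 = 2.559 L/min
VO2 = 2.801 L/min
RER = 2.559 / 2.801 = 0.9136

0.9136


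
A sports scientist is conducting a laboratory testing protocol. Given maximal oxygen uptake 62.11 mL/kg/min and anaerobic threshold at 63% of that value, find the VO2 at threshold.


Percentage as decimal = 0.63
VO2 at AT = 62.11 * 0.63 = 39.13 mL/kg/min

39.13 mL/kg/min


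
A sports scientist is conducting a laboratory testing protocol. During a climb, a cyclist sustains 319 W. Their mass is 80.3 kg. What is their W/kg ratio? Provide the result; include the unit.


Power-to-weight = 319 W / 80.3 kg
= 3.973 W/kg

3.973 W/kg


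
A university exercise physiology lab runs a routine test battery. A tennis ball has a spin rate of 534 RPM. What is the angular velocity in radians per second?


Convert RPM to rad/s: multiply by 2*pi and divide by 60
omega = 534 * 2 * pi / 60
= 55.92 rad/s

55.92 rad/s


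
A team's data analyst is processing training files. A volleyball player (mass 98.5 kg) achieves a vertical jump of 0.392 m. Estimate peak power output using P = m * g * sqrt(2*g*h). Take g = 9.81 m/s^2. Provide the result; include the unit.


2 * g * h = 2 * 9.81 * 0.392 = 7.69104
sqrt(7.69104) = 2.773272 m/s
P = 98.5 * 9.81 * 2.773272 = 2679.77 W

2679.77 W


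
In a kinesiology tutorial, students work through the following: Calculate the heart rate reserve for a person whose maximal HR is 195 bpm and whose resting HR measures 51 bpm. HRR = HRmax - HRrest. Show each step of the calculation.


HRmax = 195 bpm
HRrest = 51 bpm
HRR = 195 - 51 = 144 bpm

144 bpm


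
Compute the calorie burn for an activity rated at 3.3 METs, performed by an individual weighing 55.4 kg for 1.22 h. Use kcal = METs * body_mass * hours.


Product of METs and mass = 3.3 * 55.4 = 182.82
Total kcal = 182.82 * 1.22 = 223.04 kcal

223.04 kcal


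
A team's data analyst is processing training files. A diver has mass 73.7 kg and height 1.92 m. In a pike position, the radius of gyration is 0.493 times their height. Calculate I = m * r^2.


r = 0.493 * 1.92 = 0.94656 m
I = m * r^2 = 73.7 * 0.895976 = 66.033 kg*m^2

66.033 kg*m^2


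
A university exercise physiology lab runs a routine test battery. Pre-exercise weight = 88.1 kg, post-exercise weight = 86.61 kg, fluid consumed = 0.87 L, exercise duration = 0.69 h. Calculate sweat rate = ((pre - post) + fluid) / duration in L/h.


Weight loss = 88.1 - 86.61 = 1.49 kg (approx L)
Total sweat = 1.49 + 0.87 = 2.36 L
Sweat rate = 2.36 / 0.69 = 3.42 L/h

3.42 L/h


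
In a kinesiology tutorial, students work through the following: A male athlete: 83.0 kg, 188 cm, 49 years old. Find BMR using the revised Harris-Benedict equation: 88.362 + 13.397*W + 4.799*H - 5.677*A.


Intercept = 88.362
Weight contribution = 13.397 * 83.0 = 1111.951
Height contribution = 4.799 * 188 = 902.212
Age contribution = 5.677 * 49 = 278.173
BMR = 88.362 + 1111.951 + 902.212 - 278.173
= 1824.35 kcal/day

1824.35 kcal/day


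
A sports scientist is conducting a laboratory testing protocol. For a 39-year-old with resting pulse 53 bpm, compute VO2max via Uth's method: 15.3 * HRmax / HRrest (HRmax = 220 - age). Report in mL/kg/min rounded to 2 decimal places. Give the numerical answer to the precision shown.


Step 1: HRmax = 220 - 39 = 181 bpm
Step 2: Ratio = 181 / 53 = 3.4151
Step 3: VO2max = 15.3 * 3.4151 = 52.25 mL/kg/min

52.25 mL/kg/min


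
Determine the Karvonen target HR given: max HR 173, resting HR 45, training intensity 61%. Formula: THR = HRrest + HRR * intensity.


HRR = HRmax - HRrest = 173 - 45 = 128
THR = 45 + 128 * 0.61
= 123.08 bpm

123.08 bpm


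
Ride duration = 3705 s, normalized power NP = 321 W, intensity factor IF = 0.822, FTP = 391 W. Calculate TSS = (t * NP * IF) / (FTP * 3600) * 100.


Numerator = 3705 * 321 * 0.822 = 977608.71
Denominator = 391 * 3600 = 1407600
TSS = 977608.71 / 1407600 * 100
= 69.45

69.45 TSS


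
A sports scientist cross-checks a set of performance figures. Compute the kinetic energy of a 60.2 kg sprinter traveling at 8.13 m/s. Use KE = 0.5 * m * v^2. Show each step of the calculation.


Velocity squared = 66.0969
KE = 0.5 * 60.2 * 66.0969 = 1989.52 J

1989.52 J


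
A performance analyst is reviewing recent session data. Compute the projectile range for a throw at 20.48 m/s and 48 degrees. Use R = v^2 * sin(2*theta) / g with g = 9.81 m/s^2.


Two times the angle = 96 degrees
sin(96) = 0.994522
R = 419.4304 * 0.994522 / 9.81 = 42.521 m

42.521 m


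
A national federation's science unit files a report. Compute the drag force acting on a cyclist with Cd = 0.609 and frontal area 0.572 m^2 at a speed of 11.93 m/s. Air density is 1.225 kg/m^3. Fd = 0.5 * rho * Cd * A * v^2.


Step 1: v^2 = 142.3249
Step 2: Fd = 0.5 * 1.225 * 0.609 * 0.572 * 142.3249
= 30.367 N

30.367 N


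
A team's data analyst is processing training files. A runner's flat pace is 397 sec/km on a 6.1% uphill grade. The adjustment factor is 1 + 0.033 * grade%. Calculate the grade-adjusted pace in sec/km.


Factor = 1 + 0.033 * 6.1 = 1.2013
Adjusted pace = 397 * 1.2013
= 476.92 sec/km

476.92 s/km


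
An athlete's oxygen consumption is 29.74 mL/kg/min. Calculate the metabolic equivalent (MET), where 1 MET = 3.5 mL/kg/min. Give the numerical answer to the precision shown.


MET = VO2 / 3.5
= 29.74 / 3.5
= 8.5 METs

8.5 METs
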